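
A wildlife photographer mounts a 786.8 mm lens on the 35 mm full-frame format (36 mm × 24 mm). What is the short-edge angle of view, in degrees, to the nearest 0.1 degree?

1.7°

Angle of view α = 2·arctan(h/2f) with h = 24 mm and f = 786.8 mm.
h/2f = 0.01525; arctan(0.01525) ≈ 0.8738°, so α ≈ 1.7476°.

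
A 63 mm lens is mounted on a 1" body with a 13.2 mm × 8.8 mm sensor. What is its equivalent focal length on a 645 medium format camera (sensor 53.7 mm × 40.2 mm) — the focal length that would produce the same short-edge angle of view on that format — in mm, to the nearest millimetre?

288 mm

Equal angle of view means equal height/f ratio, so f₂ = f₁ · (height₂/height₁) = 63 × 40.2/8.8.
f₂ = 63 × 4.56818 ≈ 287.795 mm.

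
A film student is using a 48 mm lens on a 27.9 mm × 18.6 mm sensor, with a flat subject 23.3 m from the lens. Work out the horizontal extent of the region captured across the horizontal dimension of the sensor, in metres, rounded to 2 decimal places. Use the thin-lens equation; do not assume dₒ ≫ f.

13.52 m

dₒ: 23.3 m = 23300 mm.
Similar triangles through the lens centre give W/dₒ = w/dᵢ; with 1/f = 1/dₒ + 1/dᵢ this gives W = w·(dₒ − f)/f.
W = 27.9 mm × (23300 − 48) / 48 = 27.9 × 484.4167 ≈ 13515.225 mm = 13.5152 m.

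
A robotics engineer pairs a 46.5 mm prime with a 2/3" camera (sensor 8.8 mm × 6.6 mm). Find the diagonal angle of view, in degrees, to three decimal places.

Sensor diagonal = √(8.8² + 6.6²) = √121.0000 ≈ 11.0000 mm.
Angle of view α = 2·arctan(d/2f) with d = 11.0000 mm and f = 46.5 mm.
d/2f = 0.11828; arctan(0.11828) ≈ 6.7456°, so α ≈ 13.4912°.

13.491°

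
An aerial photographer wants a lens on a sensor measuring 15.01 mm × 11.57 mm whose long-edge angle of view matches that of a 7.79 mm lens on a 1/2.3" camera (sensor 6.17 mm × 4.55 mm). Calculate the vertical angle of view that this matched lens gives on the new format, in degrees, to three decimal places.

Equal long-edge AOV ⇒ f₂ = f₁ · 15.01/6.17 = 7.79 × 2.43274 ≈ 18.9510 mm.
Vertical AOV on the new format = 2·arctan(11.57 / (2 × 18.9510)) = 2·arctan(0.30526) ≈ 33.9507°.

33.951°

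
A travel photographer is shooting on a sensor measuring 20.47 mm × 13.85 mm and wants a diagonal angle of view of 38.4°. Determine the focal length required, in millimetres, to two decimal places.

Sensor diagonal = √(20.47² + 13.85²) = √610.8434 ≈ 24.7152 mm.
From α = 2·arctan(d/2f) we get f = d / (2·tan(α/2)).
With d = 24.7152 mm and α/2 = 19.2°, tan(α/2) ≈ 0.34824, so f ≈ 24.7152 / 0.69647 ≈ 35.4863 mm.

35.49 mm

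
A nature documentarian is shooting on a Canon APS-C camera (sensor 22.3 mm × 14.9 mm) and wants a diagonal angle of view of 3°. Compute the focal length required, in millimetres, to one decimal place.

512.1 mm

Sensor diagonal = √(22.3² + 14.9²) = √719.3000 ≈ 26.8198 mm.
From α = 2·arctan(d/2f) we get f = d / (2·tan(α/2)).
With d = 26.8198 mm and α/2 = 1.5°, tan(α/2) ≈ 0.02619, so f ≈ 26.8198 / 0.05237 ≈ 512.1028 mm.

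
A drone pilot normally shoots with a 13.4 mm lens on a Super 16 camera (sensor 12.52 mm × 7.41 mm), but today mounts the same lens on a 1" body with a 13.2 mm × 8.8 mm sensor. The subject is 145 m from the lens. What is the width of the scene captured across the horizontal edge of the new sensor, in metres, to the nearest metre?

The focal length stays 13.4 mm; the relevant sensor dimension is now w = 13.2 mm. Object distance dₒ = 145 m = 145000 mm.
Thin-lens field width W = w·(dₒ − f)/f = 13.2 × (145000 − 13.4)/13.4 ≈ 142822.621 mm = 142.823 m.

143 m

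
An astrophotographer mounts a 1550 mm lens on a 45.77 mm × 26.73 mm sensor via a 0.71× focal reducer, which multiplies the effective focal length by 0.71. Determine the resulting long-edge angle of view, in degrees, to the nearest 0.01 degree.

2.38°

Effective focal length f = 1550 × 0.71 = 1100.5 mm.
α = 2·arctan(45.77 / (2 × 1100.5)) = 2·arctan(0.02080) ≈ 2.3826°.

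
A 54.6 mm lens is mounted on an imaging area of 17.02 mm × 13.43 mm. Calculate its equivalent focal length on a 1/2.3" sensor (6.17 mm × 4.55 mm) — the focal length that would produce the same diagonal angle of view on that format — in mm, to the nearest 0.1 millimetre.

19.3 mm

Sensor diagonal = √(17.02² + 13.43²) = √470.0453 ≈ 21.6805 mm.
Sensor diagonal = √(6.17² + 4.55²) = √58.7714 ≈ 7.6663 mm.
Equal angle of view means equal diagonal/f ratio, so f₂ = f₁ · (diagonal₂/diagonal₁) = 54.6 × 7.6663/21.6805.
f₂ = 54.6 × 0.35360 ≈ 19.307 mm.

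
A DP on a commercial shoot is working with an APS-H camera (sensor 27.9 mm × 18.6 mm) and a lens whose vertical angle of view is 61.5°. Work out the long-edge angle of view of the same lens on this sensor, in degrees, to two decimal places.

From the vertical AOV: f = 18.6 / (2·tan(30.75°)) = 18.6 / 1.18987 ≈ 15.6319 mm.
Long-edge AOV = 2·arctan(27.9 / (2 × 15.6319)) = 2·arctan(0.89241) ≈ 83.4918°.

83.49°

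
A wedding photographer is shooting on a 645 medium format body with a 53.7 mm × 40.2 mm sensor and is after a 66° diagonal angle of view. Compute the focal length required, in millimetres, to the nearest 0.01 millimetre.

Sensor diagonal = √(53.7² + 40.2²) = √4499.7300 ≈ 67.0800 mm.
From α = 2·arctan(d/2f) we get f = d / (2·tan(α/2)).
With d = 67.0800 mm and α/2 = 33°, tan(α/2) ≈ 0.64941, so f ≈ 67.0800 / 1.29882 ≈ 51.6471 mm.

51.65 mm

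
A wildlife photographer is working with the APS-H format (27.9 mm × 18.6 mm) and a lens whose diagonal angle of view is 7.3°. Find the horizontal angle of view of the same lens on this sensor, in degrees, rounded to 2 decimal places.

Sensor diagonal = √(27.9² + 18.6²) = √1124.3700 ≈ 33.5316 mm.
From the diagonal AOV: f = 33.5316 / (2·tan(3.65°)) = 33.5316 / 0.12758 ≈ 262.8248 mm.
Horizontal AOV = 2·arctan(27.9 / (2 × 262.8248)) = 2·arctan(0.05308) ≈ 6.0765°.

6.08°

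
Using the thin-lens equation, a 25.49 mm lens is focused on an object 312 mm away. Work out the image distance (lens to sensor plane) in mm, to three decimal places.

27.758 mm

1/dᵢ = 1/f − 1/dₒ = 1/25.49 − 1/312 = 0.0360259 mm⁻¹.
dᵢ = 1/0.0360259 ≈ 27.7578 mm.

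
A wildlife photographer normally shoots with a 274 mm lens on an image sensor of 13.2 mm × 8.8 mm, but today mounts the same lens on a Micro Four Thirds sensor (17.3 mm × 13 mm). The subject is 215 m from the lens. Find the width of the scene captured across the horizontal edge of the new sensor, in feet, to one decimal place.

The focal length stays 274 mm; the relevant sensor dimension is now w = 17.3 mm. Object distance dₒ = 215 m = 215000 mm.
Thin-lens field width W = w·(dₒ − f)/f = 17.3 × (215000 − 274)/274 ≈ 13557.518 mm = 13557.518/304.8 ft = 44.48 ft.

44.5 ft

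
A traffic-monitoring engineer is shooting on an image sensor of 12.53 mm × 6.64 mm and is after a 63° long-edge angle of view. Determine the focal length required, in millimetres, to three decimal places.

From α = 2·arctan(w/2f) we get f = w / (2·tan(α/2)).
With w = 12.53 mm and α/2 = 31.5°, tan(α/2) ≈ 0.61280, so f ≈ 12.53 / 1.22560 ≈ 10.2236 mm.

10.224 mm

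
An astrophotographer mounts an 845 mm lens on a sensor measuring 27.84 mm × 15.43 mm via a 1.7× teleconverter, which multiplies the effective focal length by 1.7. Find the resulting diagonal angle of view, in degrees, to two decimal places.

Effective focal length f = 845 × 1.7 = 1436.5 mm.
Sensor diagonal = √(27.84² + 15.43²) = √1013.1505 ≈ 31.8300 mm.
α = 2·arctan(31.830 / (2 × 1436.5)) = 2·arctan(0.01108) ≈ 1.2695°.

1.27°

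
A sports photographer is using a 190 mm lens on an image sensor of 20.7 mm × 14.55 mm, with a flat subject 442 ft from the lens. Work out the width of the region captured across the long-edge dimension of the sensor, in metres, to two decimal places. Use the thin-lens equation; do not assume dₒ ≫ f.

dₒ: 442 ft × 304.8 mm/ft = 134721.60 mm.
Similar triangles through the lens centre give W/dₒ = w/dᵢ; with 1/f = 1/dₒ + 1/dᵢ this gives W = w·(dₒ − f)/f.
W = 20.7 mm × (134722 − 190) / 190 = 20.7 × 708.0610 ≈ 14656.863 mm = 14.6569 m.

14.66 m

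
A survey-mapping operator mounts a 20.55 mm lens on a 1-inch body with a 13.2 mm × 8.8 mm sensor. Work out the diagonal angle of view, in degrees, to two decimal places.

Sensor diagonal = √(13.2² + 8.8²) = √251.6800 ≈ 15.8644 mm.
Angle of view α = 2·arctan(d/2f) with d = 15.8644 mm and f = 20.55 mm.
d/2f = 0.38600; arctan(0.38600) ≈ 21.1064°, so α ≈ 42.2128°.

42.21°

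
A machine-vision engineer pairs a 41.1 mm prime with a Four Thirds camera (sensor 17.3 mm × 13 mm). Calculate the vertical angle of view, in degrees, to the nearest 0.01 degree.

Angle of view α = 2·arctan(h/2f) with h = 13 mm and f = 41.1 mm.
h/2f = 0.15815; arctan(0.15815) ≈ 8.9869°, so α ≈ 17.9739°.

17.97°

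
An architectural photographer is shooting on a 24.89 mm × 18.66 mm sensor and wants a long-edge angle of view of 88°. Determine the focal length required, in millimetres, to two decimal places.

12.89 mm

From α = 2·arctan(w/2f) we get f = w / (2·tan(α/2)).
With w = 24.89 mm and α/2 = 44°, tan(α/2) ≈ 0.96569, so f ≈ 24.89 / 1.93138 ≈ 12.8872 mm.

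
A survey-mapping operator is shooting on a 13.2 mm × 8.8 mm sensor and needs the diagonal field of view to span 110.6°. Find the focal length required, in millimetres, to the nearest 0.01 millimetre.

Sensor diagonal = √(13.2² + 8.8²) = √251.6800 ≈ 15.8644 mm.
From α = 2·arctan(d/2f) we get f = d / (2·tan(α/2)).
With d = 15.8644 mm and α/2 = 55.3°, tan(α/2) ≈ 1.44418, so f ≈ 15.8644 / 2.88837 ≈ 5.4925 mm.

5.49 mm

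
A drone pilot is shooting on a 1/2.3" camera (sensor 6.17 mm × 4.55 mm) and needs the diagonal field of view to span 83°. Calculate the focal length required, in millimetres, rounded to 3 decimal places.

Sensor diagonal = √(6.17² + 4.55²) = √58.7714 ≈ 7.6663 mm.
From α = 2·arctan(d/2f) we get f = d / (2·tan(α/2)).
With d = 7.6663 mm and α/2 = 41.5°, tan(α/2) ≈ 0.88473, so f ≈ 7.6663 / 1.76945 ≈ 4.3326 mm.

4.333 mm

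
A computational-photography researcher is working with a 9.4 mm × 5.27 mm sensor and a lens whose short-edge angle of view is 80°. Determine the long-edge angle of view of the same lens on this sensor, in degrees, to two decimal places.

112.50°

From the short-edge AOV: f = 5.27 / (2·tan(40°)) = 5.27 / 1.67820 ≈ 3.1403 mm.
Long-edge AOV = 2·arctan(9.4 / (2 × 3.1403)) = 2·arctan(1.49669) ≈ 112.5028°.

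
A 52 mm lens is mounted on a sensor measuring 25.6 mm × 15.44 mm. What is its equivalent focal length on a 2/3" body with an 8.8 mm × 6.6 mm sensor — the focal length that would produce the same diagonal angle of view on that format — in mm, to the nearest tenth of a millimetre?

19.1 mm

Sensor diagonal = √(25.6² + 15.44²) = √893.7536 ≈ 29.8957 mm.
Sensor diagonal = √(8.8² + 6.6²) = √121.0000 ≈ 11.0000 mm.
Equal angle of view means equal diagonal/f ratio, so f₂ = f₁ · (diagonal₂/diagonal₁) = 52 × 11.0000/29.8957.
f₂ = 52 × 0.36795 ≈ 19.133 mm.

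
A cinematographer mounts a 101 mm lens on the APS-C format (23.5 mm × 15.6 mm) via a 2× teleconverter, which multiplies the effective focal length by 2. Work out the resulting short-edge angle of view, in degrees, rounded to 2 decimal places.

Effective focal length f = 101 × 2 = 202 mm.
α = 2·arctan(15.6 / (2 × 202)) = 2·arctan(0.03861) ≈ 4.4226°.

4.42°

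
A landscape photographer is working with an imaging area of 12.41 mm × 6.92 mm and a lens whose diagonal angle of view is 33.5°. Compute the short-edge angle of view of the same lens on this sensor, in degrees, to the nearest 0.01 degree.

Sensor diagonal = √(12.41² + 6.92²) = √201.8945 ≈ 14.2090 mm.
From the diagonal AOV: f = 14.2090 / (2·tan(16.75°)) = 14.2090 / 0.60193 ≈ 23.6056 mm.
Short-edge AOV = 2·arctan(6.92 / (2 × 23.6056)) = 2·arctan(0.14658) ≈ 16.6775°.

16.68°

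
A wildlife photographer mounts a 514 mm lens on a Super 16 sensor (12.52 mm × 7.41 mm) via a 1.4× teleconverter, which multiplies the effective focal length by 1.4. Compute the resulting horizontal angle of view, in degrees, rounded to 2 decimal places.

Effective focal length f = 514 × 1.4 = 719.6 mm.
α = 2·arctan(12.52 / (2 × 719.6)) = 2·arctan(0.00870) ≈ 0.9968°.

1.00°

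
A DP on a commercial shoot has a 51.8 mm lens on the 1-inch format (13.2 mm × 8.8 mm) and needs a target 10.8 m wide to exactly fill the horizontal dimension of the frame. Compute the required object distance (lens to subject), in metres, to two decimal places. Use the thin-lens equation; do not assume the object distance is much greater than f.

42.43 m

W: 10.8 m = 10800 mm.
Magnification m = w/W = dᵢ/dₒ; combined with 1/f = 1/dₒ + 1/dᵢ this gives dₒ = f·(1 + W/w).
dₒ = 51.8 mm × (1 + 10800/13.2) = 51.8 × 819.1818 ≈ 42433.618 mm = 42.4336 m.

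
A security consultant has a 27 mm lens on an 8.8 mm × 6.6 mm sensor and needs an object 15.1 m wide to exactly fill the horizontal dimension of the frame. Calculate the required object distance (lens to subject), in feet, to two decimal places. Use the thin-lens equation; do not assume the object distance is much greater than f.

152.09 ft

W: 15.1 m = 15100 mm.
Magnification m = w/W = dᵢ/dₒ; combined with 1/f = 1/dₒ + 1/dᵢ this gives dₒ = f·(1 + W/w).
dₒ = 27 mm × (1 + 15100/8.8) = 27 × 1716.9091 ≈ 46356.545 mm = 46356.545/304.8 ft = 152.088 ft.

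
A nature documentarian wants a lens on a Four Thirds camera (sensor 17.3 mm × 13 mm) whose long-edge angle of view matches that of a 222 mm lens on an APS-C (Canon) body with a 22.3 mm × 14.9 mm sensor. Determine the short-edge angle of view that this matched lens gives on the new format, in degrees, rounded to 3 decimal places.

Equal long-edge AOV ⇒ f₂ = f₁ · 17.3/22.3 = 222 × 0.77578 ≈ 172.2242 mm.
Short-edge AOV on the new format = 2·arctan(13 / (2 × 172.2242)) = 2·arctan(0.03774) ≈ 4.3228°.

4.323°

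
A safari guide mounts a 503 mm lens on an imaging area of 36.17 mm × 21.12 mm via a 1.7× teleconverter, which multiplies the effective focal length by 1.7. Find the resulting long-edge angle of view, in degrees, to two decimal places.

Effective focal length f = 503 × 1.7 = 855.1 mm.
α = 2·arctan(36.17 / (2 × 855.1)) = 2·arctan(0.02115) ≈ 2.4232°.

2.42°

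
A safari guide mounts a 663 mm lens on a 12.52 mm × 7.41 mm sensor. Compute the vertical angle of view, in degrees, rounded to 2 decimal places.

Angle of view α = 2·arctan(h/2f) with h = 7.41 mm and f = 663 mm.
h/2f = 0.00559; arctan(0.00559) ≈ 0.3202°, so α ≈ 0.6404°.

0.64°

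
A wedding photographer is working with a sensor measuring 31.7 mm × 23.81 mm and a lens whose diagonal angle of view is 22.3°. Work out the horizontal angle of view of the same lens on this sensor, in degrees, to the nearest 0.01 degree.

17.91°

Sensor diagonal = √(31.7² + 23.81²) = √1571.8061 ≈ 39.6460 mm.
From the diagonal AOV: f = 39.6460 / (2·tan(11.15°)) = 39.6460 / 0.39420 ≈ 100.5740 mm.
Horizontal AOV = 2·arctan(31.7 / (2 × 100.5740)) = 2·arctan(0.15760) ≈ 17.9118°.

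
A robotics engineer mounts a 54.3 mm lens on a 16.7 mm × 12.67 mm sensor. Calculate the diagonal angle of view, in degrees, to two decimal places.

21.85°

Sensor diagonal = √(16.7² + 12.67²) = √439.4189 ≈ 20.9623 mm.
Angle of view α = 2·arctan(d/2f) with d = 20.9623 mm and f = 54.3 mm.
d/2f = 0.19302; arctan(0.19302) ≈ 10.9251°, so α ≈ 21.8501°.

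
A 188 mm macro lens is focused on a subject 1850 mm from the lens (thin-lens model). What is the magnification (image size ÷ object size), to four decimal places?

0.1131×

Thin lens: 1/f = 1/dₒ + 1/dᵢ → 1/dᵢ = 1/188 − 1/1850 = 0.0047786 mm⁻¹, so dᵢ ≈ 209.2659 mm.
Magnification m = dᵢ/dₒ = 209.2659/1850 ≈ 0.11312.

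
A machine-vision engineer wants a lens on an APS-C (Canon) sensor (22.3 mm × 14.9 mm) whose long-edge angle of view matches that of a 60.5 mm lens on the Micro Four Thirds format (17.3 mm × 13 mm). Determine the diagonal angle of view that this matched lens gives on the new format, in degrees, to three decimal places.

19.514°

Equal long-edge AOV ⇒ f₂ = f₁ · 22.3/17.3 = 60.5 × 1.28902 ≈ 77.9855 mm.
Sensor diagonal = √(22.3² + 14.9²) = √719.3000 ≈ 26.8198 mm.
Diagonal AOV on the new format = 2·arctan(26.8198 / (2 × 77.9855)) = 2·arctan(0.17195) ≈ 19.5136°.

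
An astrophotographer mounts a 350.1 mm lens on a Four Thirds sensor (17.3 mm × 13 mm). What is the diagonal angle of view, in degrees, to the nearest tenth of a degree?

3.5°

Sensor diagonal = √(17.3² + 13²) = √468.2900 ≈ 21.6400 mm.
Angle of view α = 2·arctan(d/2f) with d = 21.6400 mm and f = 350.1 mm.
d/2f = 0.03091; arctan(0.03091) ≈ 1.7702°, so α ≈ 3.5404°.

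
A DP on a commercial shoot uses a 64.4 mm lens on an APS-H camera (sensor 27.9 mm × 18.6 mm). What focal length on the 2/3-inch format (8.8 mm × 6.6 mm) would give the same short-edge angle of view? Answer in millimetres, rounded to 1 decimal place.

Equal angle of view means equal height/f ratio, so f₂ = f₁ · (height₂/height₁) = 64.4 × 6.6/18.6.
f₂ = 64.4 × 0.35484 ≈ 22.852 mm.

22.9 mm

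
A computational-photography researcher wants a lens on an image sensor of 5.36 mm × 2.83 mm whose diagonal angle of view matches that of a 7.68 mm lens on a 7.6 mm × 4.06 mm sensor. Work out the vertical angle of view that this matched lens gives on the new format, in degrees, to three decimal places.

Sensor diagonal = √(7.6² + 4.06²) = √74.2436 ≈ 8.6165 mm.
Sensor diagonal = √(5.36² + 2.83²) = √36.7385 ≈ 6.0612 mm.
Equal diagonal AOV ⇒ f₂ = f₁ · 6.0612/8.6165 = 7.68 × 0.70345 ≈ 5.4025 mm.
Vertical AOV on the new format = 2·arctan(2.83 / (2 × 5.4025)) = 2·arctan(0.26192) ≈ 29.3541°.

29.354°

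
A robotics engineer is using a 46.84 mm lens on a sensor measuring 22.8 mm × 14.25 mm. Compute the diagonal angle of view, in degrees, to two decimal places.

32.03°

Sensor diagonal = √(22.8² + 14.25²) = √722.9025 ≈ 26.8868 mm.
Angle of view α = 2·arctan(d/2f) with d = 26.8868 mm and f = 46.84 mm.
d/2f = 0.28701; arctan(0.28701) ≈ 16.0139°, so α ≈ 32.0277°.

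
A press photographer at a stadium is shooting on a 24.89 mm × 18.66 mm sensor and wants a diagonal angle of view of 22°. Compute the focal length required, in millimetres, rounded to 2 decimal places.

Sensor diagonal = √(24.89² + 18.66²) = √967.7077 ≈ 31.1080 mm.
From α = 2·arctan(d/2f) we get f = d / (2·tan(α/2)).
With d = 31.1080 mm and α/2 = 11°, tan(α/2) ≈ 0.19438, so f ≈ 31.1080 / 0.38876 ≈ 80.0184 mm.

80.02 mm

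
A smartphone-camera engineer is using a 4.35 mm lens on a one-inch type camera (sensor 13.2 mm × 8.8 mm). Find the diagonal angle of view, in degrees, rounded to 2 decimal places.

122.52°

Sensor diagonal = √(13.2² + 8.8²) = √251.6800 ≈ 15.8644 mm.
Angle of view α = 2·arctan(d/2f) with d = 15.8644 mm and f = 4.35 mm.
d/2f = 1.82350; arctan(1.82350) ≈ 61.2598°, so α ≈ 122.5196°.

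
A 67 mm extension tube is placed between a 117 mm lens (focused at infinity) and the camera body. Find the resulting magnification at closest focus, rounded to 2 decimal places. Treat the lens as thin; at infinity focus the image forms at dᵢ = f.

0.57×

The tube moves the image plane from f to f + e, so dᵢ = 117 + 67 = 184 mm. Focus is achieved when 1/f = 1/dₒ + 1/dᵢ, giving dₒ = 1/(1/f − 1/(f+e)).
Magnification m = dᵢ/dₒ = (f+e)·(1/f − 1/(f+e)) = e/f = 67/117 ≈ 0.5726.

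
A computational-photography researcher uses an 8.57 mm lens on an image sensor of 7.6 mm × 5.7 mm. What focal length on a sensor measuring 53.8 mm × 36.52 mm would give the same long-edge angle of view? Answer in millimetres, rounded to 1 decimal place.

Equal angle of view means equal width/f ratio, so f₂ = f₁ · (width₂/width₁) = 8.57 × 53.8/7.6.
f₂ = 8.57 × 7.07895 ≈ 60.667 mm.

60.7 mm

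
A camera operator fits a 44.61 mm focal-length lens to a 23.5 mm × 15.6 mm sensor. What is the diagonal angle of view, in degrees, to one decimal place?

35.1°

Sensor diagonal = √(23.5² + 15.6²) = √795.6100 ≈ 28.2066 mm.
Angle of view α = 2·arctan(d/2f) with d = 28.2066 mm and f = 44.61 mm.
d/2f = 0.31615; arctan(0.31615) ≈ 17.5441°, so α ≈ 35.0883°.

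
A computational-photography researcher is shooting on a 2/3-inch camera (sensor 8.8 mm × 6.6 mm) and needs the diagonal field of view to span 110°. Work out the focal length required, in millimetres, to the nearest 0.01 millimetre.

3.85 mm

Sensor diagonal = √(8.8² + 6.6²) = √121.0000 ≈ 11.0000 mm.
From α = 2·arctan(d/2f) we get f = d / (2·tan(α/2)).
With d = 11.0000 mm and α/2 = 55°, tan(α/2) ≈ 1.42815, so f ≈ 11.0000 / 2.85630 ≈ 3.8511 mm.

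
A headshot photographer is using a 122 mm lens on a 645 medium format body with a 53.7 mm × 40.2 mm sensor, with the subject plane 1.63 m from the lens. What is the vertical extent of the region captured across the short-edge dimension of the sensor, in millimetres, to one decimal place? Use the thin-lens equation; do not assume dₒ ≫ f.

dₒ: 1.63 m = 1630 mm.
Similar triangles through the lens centre give W/dₒ = h/dᵢ; with 1/f = 1/dₒ + 1/dᵢ this gives W = h·(dₒ − f)/f.
W = 40.2 mm × (1630 − 122) / 122 = 40.2 × 12.3607 ≈ 496.898 mm.

496.9 mm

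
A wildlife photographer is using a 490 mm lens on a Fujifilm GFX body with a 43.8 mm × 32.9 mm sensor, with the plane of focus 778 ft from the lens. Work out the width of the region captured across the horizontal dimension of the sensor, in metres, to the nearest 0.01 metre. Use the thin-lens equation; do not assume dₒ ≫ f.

dₒ: 778 ft × 304.8 mm/ft = 237134.39 mm.
Similar triangles through the lens centre give W/dₒ = w/dᵢ; with 1/f = 1/dₒ + 1/dᵢ this gives W = w·(dₒ − f)/f.
W = 43.8 mm × (237134 − 490) / 490 = 43.8 × 482.9477 ≈ 21153.111 mm = 21.1531 m.

21.15 m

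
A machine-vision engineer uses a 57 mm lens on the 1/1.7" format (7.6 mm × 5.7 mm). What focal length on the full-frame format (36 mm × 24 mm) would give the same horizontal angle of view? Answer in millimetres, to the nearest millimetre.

Equal angle of view means equal width/f ratio, so f₂ = f₁ · (width₂/width₁) = 57 × 36/7.6.
f₂ = 57 × 4.73684 ≈ 270.000 mm.

270 mm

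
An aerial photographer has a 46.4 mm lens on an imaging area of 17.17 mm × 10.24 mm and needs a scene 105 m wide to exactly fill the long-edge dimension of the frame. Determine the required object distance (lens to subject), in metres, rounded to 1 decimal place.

283.8 m

W: 105 m = 105000 mm.
Magnification m = w/W = dᵢ/dₒ; combined with 1/f = 1/dₒ + 1/dᵢ this gives dₒ = f·(1 + W/w).
dₒ = 46.4 mm × (1 + 105000/17.17) = 46.4 × 6116.3174 ≈ 283797.128 mm = 283.797 m.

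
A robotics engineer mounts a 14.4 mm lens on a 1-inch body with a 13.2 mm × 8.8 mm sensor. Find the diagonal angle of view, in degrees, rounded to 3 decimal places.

57.696°

Sensor diagonal = √(13.2² + 8.8²) = √251.6800 ≈ 15.8644 mm.
Angle of view α = 2·arctan(d/2f) with d = 15.8644 mm and f = 14.4 mm.
d/2f = 0.55085; arctan(0.55085) ≈ 28.8481°, so α ≈ 57.6962°.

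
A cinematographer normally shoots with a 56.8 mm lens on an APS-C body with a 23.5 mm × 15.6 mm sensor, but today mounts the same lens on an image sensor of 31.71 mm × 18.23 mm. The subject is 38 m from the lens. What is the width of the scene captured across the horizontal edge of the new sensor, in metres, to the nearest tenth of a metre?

21.2 m

The focal length stays 56.8 mm; the relevant sensor dimension is now w = 31.71 mm. Object distance dₒ = 38 m = 38000 mm.
Thin-lens field width W = w·(dₒ − f)/f = 31.71 × (38000 − 56.8)/56.8 ≈ 21182.727 mm = 21.1827 m.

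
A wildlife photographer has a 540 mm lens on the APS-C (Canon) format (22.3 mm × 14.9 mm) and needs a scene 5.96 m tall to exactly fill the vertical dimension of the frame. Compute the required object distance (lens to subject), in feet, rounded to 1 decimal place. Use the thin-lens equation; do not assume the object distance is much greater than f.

W: 5.96 m = 5960 mm.
Magnification m = h/W = dᵢ/dₒ; combined with 1/f = 1/dₒ + 1/dᵢ this gives dₒ = f·(1 + W/h).
dₒ = 540 mm × (1 + 5960/14.9) = 540 × 401.0000 ≈ 216540.000 mm = 216540.000/304.8 ft = 710.433 ft.

710.4 ft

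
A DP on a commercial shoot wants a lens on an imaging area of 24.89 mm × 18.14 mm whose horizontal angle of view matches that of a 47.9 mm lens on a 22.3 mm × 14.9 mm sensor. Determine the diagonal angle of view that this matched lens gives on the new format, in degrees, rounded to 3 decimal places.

Equal horizontal AOV ⇒ f₂ = f₁ · 24.89/22.3 = 47.9 × 1.11614 ≈ 53.4633 mm.
Sensor diagonal = √(24.89² + 18.14²) = √948.5717 ≈ 30.7989 mm.
Diagonal AOV on the new format = 2·arctan(30.7989 / (2 × 53.4633)) = 2·arctan(0.28804) ≈ 32.1368°.

32.137°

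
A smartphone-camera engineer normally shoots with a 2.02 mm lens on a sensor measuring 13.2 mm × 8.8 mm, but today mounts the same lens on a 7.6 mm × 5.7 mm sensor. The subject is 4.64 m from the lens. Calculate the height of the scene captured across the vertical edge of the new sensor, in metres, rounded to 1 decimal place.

13.1 m

The focal length stays 2.02 mm; the relevant sensor dimension is now h = 5.7 mm. Object distance dₒ = 4.64 m = 4640 mm.
Thin-lens field height W = h·(dₒ − f)/f = 5.7 × (4640 − 2.02)/2.02 ≈ 13087.369 mm = 13.0874 m.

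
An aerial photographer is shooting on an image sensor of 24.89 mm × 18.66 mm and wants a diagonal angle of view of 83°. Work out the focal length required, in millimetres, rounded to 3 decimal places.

Sensor diagonal = √(24.89² + 18.66²) = √967.7077 ≈ 31.1080 mm.
From α = 2·arctan(d/2f) we get f = d / (2·tan(α/2)).
With d = 31.1080 mm and α/2 = 41.5°, tan(α/2) ≈ 0.88473, so f ≈ 31.1080 / 1.76945 ≈ 17.5806 mm.

17.581 mm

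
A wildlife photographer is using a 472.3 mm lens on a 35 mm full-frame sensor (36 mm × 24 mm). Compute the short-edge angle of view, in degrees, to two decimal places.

Angle of view α = 2·arctan(h/2f) with h = 24 mm and f = 472.3 mm.
h/2f = 0.02541; arctan(0.02541) ≈ 1.4554°, so α ≈ 2.9109°.

2.91°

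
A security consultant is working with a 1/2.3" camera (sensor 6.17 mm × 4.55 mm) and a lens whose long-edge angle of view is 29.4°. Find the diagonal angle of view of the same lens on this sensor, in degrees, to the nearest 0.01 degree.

36.11°

From the long-edge AOV: f = 6.17 / (2·tan(14.7°)) = 6.17 / 0.52469 ≈ 11.7593 mm.
Sensor diagonal = √(6.17² + 4.55²) = √58.7714 ≈ 7.6663 mm.
Diagonal AOV = 2·arctan(7.6663 / (2 × 11.7593)) = 2·arctan(0.32596) ≈ 36.1083°.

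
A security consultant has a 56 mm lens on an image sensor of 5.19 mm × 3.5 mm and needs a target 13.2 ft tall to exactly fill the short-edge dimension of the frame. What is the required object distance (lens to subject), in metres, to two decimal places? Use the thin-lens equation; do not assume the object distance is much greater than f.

W: 13.2 ft × 304.8 mm/ft = 4023.36 mm.
Magnification m = h/W = dᵢ/dₒ; combined with 1/f = 1/dₒ + 1/dᵢ this gives dₒ = f·(1 + W/h).
dₒ = 56 mm × (1 + 4023.36/3.5) = 56 × 1150.5314 ≈ 64429.758 mm = 64.4298 m.

64.43 m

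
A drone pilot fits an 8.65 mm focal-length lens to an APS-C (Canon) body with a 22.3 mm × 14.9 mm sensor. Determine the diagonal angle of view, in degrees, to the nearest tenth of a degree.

Sensor diagonal = √(22.3² + 14.9²) = √719.3000 ≈ 26.8198 mm.
Angle of view α = 2·arctan(d/2f) with d = 26.8198 mm and f = 8.65 mm.
d/2f = 1.55028; arctan(1.55028) ≈ 57.1761°, so α ≈ 114.3522°.

114.4°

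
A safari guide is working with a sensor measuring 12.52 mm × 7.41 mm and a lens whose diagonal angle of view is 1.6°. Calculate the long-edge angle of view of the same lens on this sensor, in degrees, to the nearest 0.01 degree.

Sensor diagonal = √(12.52² + 7.41²) = √211.6585 ≈ 14.5485 mm.
From the diagonal AOV: f = 14.5485 / (2·tan(0.8°)) = 14.5485 / 0.02793 ≈ 520.9455 mm.
Long-edge AOV = 2·arctan(12.52 / (2 × 520.9455)) = 2·arctan(0.01202) ≈ 1.3769°.

1.38°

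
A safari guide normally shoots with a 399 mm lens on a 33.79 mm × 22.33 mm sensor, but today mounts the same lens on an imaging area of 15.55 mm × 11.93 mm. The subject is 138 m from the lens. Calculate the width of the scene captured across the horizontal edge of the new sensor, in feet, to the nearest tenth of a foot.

The focal length stays 399 mm; the relevant sensor dimension is now w = 15.55 mm. Object distance dₒ = 138 m = 138000 mm.
Thin-lens field width W = w·(dₒ − f)/f = 15.55 × (138000 − 399)/399 ≈ 5362.645 mm = 5362.645/304.8 ft = 17.594 ft.

17.6 ft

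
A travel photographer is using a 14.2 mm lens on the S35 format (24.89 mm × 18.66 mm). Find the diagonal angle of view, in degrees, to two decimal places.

95.21°

Sensor diagonal = √(24.89² + 18.66²) = √967.7077 ≈ 31.1080 mm.
Angle of view α = 2·arctan(d/2f) with d = 31.1080 mm and f = 14.2 mm.
d/2f = 1.09535; arctan(1.09535) ≈ 47.6055°, so α ≈ 95.2111°.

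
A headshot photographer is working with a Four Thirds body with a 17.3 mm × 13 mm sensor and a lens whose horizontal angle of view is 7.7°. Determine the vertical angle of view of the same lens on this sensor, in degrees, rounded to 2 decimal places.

From the horizontal AOV: f = 17.3 / (2·tan(3.85°)) = 17.3 / 0.13459 ≈ 128.5357 mm.
Vertical AOV = 2·arctan(13 / (2 × 128.5357)) = 2·arctan(0.05057) ≈ 5.7899°.

5.79°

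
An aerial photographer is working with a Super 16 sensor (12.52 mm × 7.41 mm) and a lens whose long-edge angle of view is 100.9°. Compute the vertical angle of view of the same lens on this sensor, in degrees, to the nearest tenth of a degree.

From the long-edge AOV: f = 12.52 / (2·tan(50.45°)) = 12.52 / 2.42188 ≈ 5.1695 mm.
Vertical AOV = 2·arctan(7.41 / (2 × 5.1695)) = 2·arctan(0.71670) ≈ 71.2583°.

71.3°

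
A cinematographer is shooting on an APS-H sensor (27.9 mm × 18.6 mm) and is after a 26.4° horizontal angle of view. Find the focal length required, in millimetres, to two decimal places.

From α = 2·arctan(w/2f) we get f = w / (2·tan(α/2)).
With w = 27.9 mm and α/2 = 13.2°, tan(α/2) ≈ 0.23455, so f ≈ 27.9 / 0.46910 ≈ 59.4761 mm.

59.48 mm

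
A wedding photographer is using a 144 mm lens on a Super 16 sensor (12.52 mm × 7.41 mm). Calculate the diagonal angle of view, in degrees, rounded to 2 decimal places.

Sensor diagonal = √(12.52² + 7.41²) = √211.6585 ≈ 14.5485 mm.
Angle of view α = 2·arctan(d/2f) with d = 14.5485 mm and f = 144 mm.
d/2f = 0.05052; arctan(0.05052) ≈ 2.8919°, so α ≈ 5.7837°.

5.78°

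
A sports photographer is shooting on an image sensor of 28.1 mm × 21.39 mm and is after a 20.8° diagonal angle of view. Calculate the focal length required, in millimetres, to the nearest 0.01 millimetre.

96.21 mm

Sensor diagonal = √(28.1² + 21.39²) = √1247.1421 ≈ 35.3149 mm.
From α = 2·arctan(d/2f) we get f = d / (2·tan(α/2)).
With d = 35.3149 mm and α/2 = 10.4°, tan(α/2) ≈ 0.18353, so f ≈ 35.3149 / 0.36707 ≈ 96.2079 mm.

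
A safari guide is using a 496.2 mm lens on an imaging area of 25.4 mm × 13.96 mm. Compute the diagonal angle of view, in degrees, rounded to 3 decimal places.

3.346°

Sensor diagonal = √(25.4² + 13.96²) = √840.0416 ≈ 28.9835 mm.
Angle of view α = 2·arctan(d/2f) with d = 28.9835 mm and f = 496.2 mm.
d/2f = 0.02921; arctan(0.02921) ≈ 1.6729°, so α ≈ 3.3457°.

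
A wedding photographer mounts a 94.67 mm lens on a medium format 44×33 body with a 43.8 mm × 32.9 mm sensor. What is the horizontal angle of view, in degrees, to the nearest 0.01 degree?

26.05°

Angle of view α = 2·arctan(w/2f) with w = 43.8 mm and f = 94.67 mm.
w/2f = 0.23133; arctan(0.23133) ≈ 13.0251°, so α ≈ 26.0502°.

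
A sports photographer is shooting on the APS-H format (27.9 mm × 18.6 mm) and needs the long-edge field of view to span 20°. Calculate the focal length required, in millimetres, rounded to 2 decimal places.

79.11 mm

From α = 2·arctan(w/2f) we get f = w / (2·tan(α/2)).
With w = 27.9 mm and α/2 = 10°, tan(α/2) ≈ 0.17633, so f ≈ 27.9 / 0.35265 ≈ 79.1144 mm.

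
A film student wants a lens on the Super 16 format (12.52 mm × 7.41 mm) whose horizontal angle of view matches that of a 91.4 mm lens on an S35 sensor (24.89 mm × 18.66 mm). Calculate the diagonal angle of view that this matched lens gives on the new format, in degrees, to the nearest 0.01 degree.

Equal horizontal AOV ⇒ f₂ = f₁ · 12.52/24.89 = 91.4 × 0.50301 ≈ 45.9754 mm.
Sensor diagonal = √(12.52² + 7.41²) = √211.6585 ≈ 14.5485 mm.
Diagonal AOV on the new format = 2·arctan(14.5485 / (2 × 45.9754)) = 2·arctan(0.15822) ≈ 17.9817°.

17.98°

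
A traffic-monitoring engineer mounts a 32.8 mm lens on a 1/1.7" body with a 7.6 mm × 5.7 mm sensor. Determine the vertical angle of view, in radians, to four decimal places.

0.1733 rad

Angle of view α = 2·arctan(h/2f) with h = 5.7 mm and f = 32.8 mm.
h/2f = 0.08689; arctan(0.08689) ≈ 0.0867 rad, so α ≈ 0.1733 rad.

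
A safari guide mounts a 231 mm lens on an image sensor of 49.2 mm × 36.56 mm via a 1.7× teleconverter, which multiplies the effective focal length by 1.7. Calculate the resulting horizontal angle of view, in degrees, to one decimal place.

Effective focal length f = 231 × 1.7 = 392.7 mm.
α = 2·arctan(49.2 / (2 × 392.7)) = 2·arctan(0.06264) ≈ 7.1690°.

7.2°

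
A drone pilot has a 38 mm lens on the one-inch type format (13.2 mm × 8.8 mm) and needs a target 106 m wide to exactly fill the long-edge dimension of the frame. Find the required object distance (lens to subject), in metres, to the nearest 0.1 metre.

305.2 m

W: 106 m = 106000 mm.
Magnification m = w/W = dᵢ/dₒ; combined with 1/f = 1/dₒ + 1/dᵢ this gives dₒ = f·(1 + W/w).
dₒ = 38 mm × (1 + 106000/13.2) = 38 × 8031.3030 ≈ 305189.515 mm = 305.19 m.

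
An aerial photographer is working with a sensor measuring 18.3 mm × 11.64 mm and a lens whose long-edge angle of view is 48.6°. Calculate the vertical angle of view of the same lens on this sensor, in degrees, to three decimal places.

From the long-edge AOV: f = 18.3 / (2·tan(24.3°)) = 18.3 / 0.90303 ≈ 20.2650 mm.
Vertical AOV = 2·arctan(11.64 / (2 × 20.2650)) = 2·arctan(0.28719) ≈ 32.0476°.

32.048°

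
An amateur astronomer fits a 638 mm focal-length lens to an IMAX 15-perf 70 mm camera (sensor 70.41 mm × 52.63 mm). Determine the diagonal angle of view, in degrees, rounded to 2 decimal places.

Sensor diagonal = √(70.41² + 52.63²) = √7727.4850 ≈ 87.9061 mm.
Angle of view α = 2·arctan(d/2f) with d = 87.9061 mm and f = 638 mm.
d/2f = 0.06889; arctan(0.06889) ≈ 3.9410°, so α ≈ 7.8820°.

7.88°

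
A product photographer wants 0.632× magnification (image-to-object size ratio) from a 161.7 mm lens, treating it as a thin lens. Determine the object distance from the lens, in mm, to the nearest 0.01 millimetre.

417.55 mm

With m = dᵢ/dₒ and 1/f = 1/dₒ + 1/dᵢ, substituting dᵢ = m·dₒ gives 1/f = (1 + 1/m)/dₒ, hence dₒ = f·(1 + 1/m).
dₒ = 161.7 × (1 + 1/0.632) = 161.7 × 2.58228 ≈ 417.554 mm.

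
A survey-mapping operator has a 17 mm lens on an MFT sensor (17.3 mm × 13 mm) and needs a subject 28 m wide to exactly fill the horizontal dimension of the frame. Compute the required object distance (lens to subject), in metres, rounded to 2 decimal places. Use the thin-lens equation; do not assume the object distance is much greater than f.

27.53 m

W: 28 m = 28000 mm.
Magnification m = w/W = dᵢ/dₒ; combined with 1/f = 1/dₒ + 1/dᵢ this gives dₒ = f·(1 + W/w).
dₒ = 17 mm × (1 + 28000/17.3) = 17 × 1619.4971 ≈ 27531.451 mm = 27.5315 m.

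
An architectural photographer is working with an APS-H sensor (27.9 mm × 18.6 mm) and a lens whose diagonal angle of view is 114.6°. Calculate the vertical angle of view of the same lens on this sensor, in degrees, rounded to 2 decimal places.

81.66°

Sensor diagonal = √(27.9² + 18.6²) = √1124.3700 ≈ 33.5316 mm.
From the diagonal AOV: f = 33.5316 / (2·tan(57.3°)) = 33.5316 / 3.11532 ≈ 10.7635 mm.
Vertical AOV = 2·arctan(18.6 / (2 × 10.7635)) = 2·arctan(0.86403) ≈ 81.6563°.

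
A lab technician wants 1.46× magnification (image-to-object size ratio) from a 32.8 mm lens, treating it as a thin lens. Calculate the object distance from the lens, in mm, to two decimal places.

With m = dᵢ/dₒ and 1/f = 1/dₒ + 1/dᵢ, substituting dᵢ = m·dₒ gives 1/f = (1 + 1/m)/dₒ, hence dₒ = f·(1 + 1/m).
dₒ = 32.8 × (1 + 1/1.46) = 32.8 × 1.68493 ≈ 55.266 mm.

55.27 mm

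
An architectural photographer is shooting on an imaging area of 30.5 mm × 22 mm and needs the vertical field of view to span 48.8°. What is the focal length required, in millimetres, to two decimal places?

From α = 2·arctan(h/2f) we get f = h / (2·tan(α/2)).
With h = 22 mm and α/2 = 24.4°, tan(α/2) ≈ 0.45362, so f ≈ 22 / 0.90724 ≈ 24.2494 mm.

24.25 mm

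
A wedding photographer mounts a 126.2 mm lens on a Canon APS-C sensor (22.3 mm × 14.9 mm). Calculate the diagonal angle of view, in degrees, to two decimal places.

12.13°

Sensor diagonal = √(22.3² + 14.9²) = √719.3000 ≈ 26.8198 mm.
Angle of view α = 2·arctan(d/2f) with d = 26.8198 mm and f = 126.2 mm.
d/2f = 0.10626; arctan(0.10626) ≈ 6.0654°, so α ≈ 12.1309°.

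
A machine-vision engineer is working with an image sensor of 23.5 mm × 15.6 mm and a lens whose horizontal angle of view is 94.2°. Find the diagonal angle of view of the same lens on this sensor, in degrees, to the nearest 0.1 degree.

104.5°

From the horizontal AOV: f = 23.5 / (2·tan(47.1°)) = 23.5 / 2.15226 ≈ 10.9188 mm.
Sensor diagonal = √(23.5² + 15.6²) = √795.6100 ≈ 28.2066 mm.
Diagonal AOV = 2·arctan(28.2066 / (2 × 10.9188)) = 2·arctan(1.29165) ≈ 104.5059°.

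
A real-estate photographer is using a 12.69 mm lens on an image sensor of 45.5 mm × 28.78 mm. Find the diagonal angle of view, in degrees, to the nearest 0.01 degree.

Sensor diagonal = √(45.5² + 28.78²) = √2898.5384 ≈ 53.8381 mm.
Angle of view α = 2·arctan(d/2f) with d = 53.8381 mm and f = 12.69 mm.
d/2f = 2.12128; arctan(2.12128) ≈ 64.7602°, so α ≈ 129.5203°.

129.52°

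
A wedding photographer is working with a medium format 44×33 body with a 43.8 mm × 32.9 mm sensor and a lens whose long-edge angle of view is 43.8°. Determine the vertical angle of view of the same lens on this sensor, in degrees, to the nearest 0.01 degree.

From the long-edge AOV: f = 43.8 / (2·tan(21.9°)) = 43.8 / 0.80399 ≈ 54.4780 mm.
Vertical AOV = 2·arctan(32.9 / (2 × 54.4780)) = 2·arctan(0.30196) ≈ 33.6041°.

33.60°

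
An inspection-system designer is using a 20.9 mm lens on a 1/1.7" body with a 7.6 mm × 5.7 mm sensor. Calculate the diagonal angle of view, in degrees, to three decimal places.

25.609°

Sensor diagonal = √(7.6² + 5.7²) = √90.2500 ≈ 9.5000 mm.
Angle of view α = 2·arctan(d/2f) with d = 9.5000 mm and f = 20.9 mm.
d/2f = 0.22727; arctan(0.22727) ≈ 12.8043°, so α ≈ 25.6085°.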